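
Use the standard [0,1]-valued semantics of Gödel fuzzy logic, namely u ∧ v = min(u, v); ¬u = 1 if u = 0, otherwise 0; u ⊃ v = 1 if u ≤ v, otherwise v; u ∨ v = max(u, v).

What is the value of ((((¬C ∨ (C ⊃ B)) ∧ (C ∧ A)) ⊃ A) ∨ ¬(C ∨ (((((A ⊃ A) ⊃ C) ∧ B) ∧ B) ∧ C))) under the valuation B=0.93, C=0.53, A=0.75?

¬C: Gödel ¬ of 0.53 = 0 (operand ≠ 0)
(C ⊃ B): 0.53 ≤ 0.93, so result = 1
(¬C ∨ (C ⊃ B)) = max(0, 1) = 1
(C ∧ A) = min(0.53, 0.75) = 0.53
((¬C ∨ (C ⊃ B)) ∧ (C ∧ A)) = min(1, 0.53) = 0.53
(((¬C ∨ (C ⊃ B)) ∧ (C ∧ A)) ⊃ A): 0.53 ≤ 0.75, so result = 1
(A ⊃ A): 0.75 ≤ 0.75, so result = 1
((A ⊃ A) ⊃ C): 1 > 0.53, so result = 0.53
(((A ⊃ A) ⊃ C) ∧ B) = min(0.53, 0.93) = 0.53
((((A ⊃ A) ⊃ C) ∧ B) ∧ B) = min(0.53, 0.93) = 0.53
(((((A ⊃ A) ⊃ C) ∧ B) ∧ B) ∧ C) = min(0.53, 0.53) = 0.53
(C ∨ (((((A ⊃ A) ⊃ C) ∧ B) ∧ B) ∧ C)) = max(0.53, 0.53) = 0.53
¬(C ∨ (((((A ⊃ A) ⊃ C) ∧ B) ∧ B) ∧ C)): Gödel ¬ of 0.53 = 0 (operand ≠ 0)
((((¬C ∨ (C ⊃ B)) ∧ (C ∧ A)) ⊃ A) ∨ ¬(C ∨ (((((A ⊃ A) ⊃ C) ∧ B) ∧ B) ∧ C))) = max(1, 0) = 1

1.00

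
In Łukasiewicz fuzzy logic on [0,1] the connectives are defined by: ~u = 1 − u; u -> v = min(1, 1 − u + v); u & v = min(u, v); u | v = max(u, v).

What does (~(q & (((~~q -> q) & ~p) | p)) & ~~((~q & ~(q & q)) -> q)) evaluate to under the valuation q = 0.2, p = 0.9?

~q: Łukasiewicz ¬ gives 1 − 0.2 = 0.8
~~q: Łukasiewicz ¬ gives 1 − 0.8 = 0.2
(~~q -> q): min(1, 1 − 0.2 + 0.2) = 1
~p: Łukasiewicz ¬ gives 1 − 0.9 = 0.1
((~~q -> q) & ~p) = min(1, 0.1) = 0.1
(((~~q -> q) & ~p) | p) = max(0.1, 0.9) = 0.9
(q & (((~~q -> q) & ~p) | p)) = min(0.2, 0.9) = 0.2
~(q & (((~~q -> q) & ~p) | p)): Łukasiewicz ¬ gives 1 − 0.2 = 0.8
~q: Łukasiewicz ¬ gives 1 − 0.2 = 0.8
(q & q) = min(0.2, 0.2) = 0.2
~(q & q): Łukasiewicz ¬ gives 1 − 0.2 = 0.8
(~q & ~(q & q)) = min(0.8, 0.8) = 0.8
((~q & ~(q & q)) -> q): min(1, 1 − 0.8 + 0.2) = 0.4
~((~q & ~(q & q)) -> q): Łukasiewicz ¬ gives 1 − 0.4 = 0.6
~~((~q & ~(q & q)) -> q): Łukasiewicz ¬ gives 1 − 0.6 = 0.4
(~(q & (((~~q -> q) & ~p) | p)) & ~~((~q & ~(q & q)) -> q)) = min(0.8, 0.4) = 0.4

0.40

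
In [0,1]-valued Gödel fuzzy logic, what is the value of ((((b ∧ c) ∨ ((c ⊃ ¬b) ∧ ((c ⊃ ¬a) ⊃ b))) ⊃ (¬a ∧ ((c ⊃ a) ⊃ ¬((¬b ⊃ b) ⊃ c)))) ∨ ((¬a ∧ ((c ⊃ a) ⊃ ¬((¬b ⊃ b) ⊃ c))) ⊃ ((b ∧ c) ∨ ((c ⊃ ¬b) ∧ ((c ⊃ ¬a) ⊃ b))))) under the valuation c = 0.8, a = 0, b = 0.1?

1.00

(b ∧ c) = min(0.1, 0.8) = 0.1
¬b: Gödel ¬ of 0.1 = 0 (operand ≠ 0)
(c ⊃ ¬b): 0.8 > 0, so result = 0
¬a: Gödel ¬ of 0 = 1 (operand is 0)
(c ⊃ ¬a): 0.8 ≤ 1, so result = 1
((c ⊃ ¬a) ⊃ b): 1 > 0.1, so result = 0.1
((c ⊃ ¬b) ∧ ((c ⊃ ¬a) ⊃ b)) = min(0, 0.1) = 0
((b ∧ c) ∨ ((c ⊃ ¬b) ∧ ((c ⊃ ¬a) ⊃ b))) = max(0.1, 0) = 0.1
¬a: Gödel ¬ of 0 = 1 (operand is 0)
(c ⊃ a): 0.8 > 0, so result = 0
¬b: Gödel ¬ of 0.1 = 0 (operand ≠ 0)
(¬b ⊃ b): 0 ≤ 0.1, so result = 1
((¬b ⊃ b) ⊃ c): 1 > 0.8, so result = 0.8
¬((¬b ⊃ b) ⊃ c): Gödel ¬ of 0.8 = 0 (operand ≠ 0)
((c ⊃ a) ⊃ ¬((¬b ⊃ b) ⊃ c)): 0 ≤ 0, so result = 1
(¬a ∧ ((c ⊃ a) ⊃ ¬((¬b ⊃ b) ⊃ c))) = min(1, 1) = 1
(((b ∧ c) ∨ ((c ⊃ ¬b) ∧ ((c ⊃ ¬a) ⊃ b))) ⊃ (¬a ∧ ((c ⊃ a) ⊃ ¬((¬b ⊃ b) ⊃ c)))): 0.1 ≤ 1, so result = 1
¬a: Gödel ¬ of 0 = 1 (operand is 0)
(c ⊃ a): 0.8 > 0, so result = 0
¬b: Gödel ¬ of 0.1 = 0 (operand ≠ 0)
(¬b ⊃ b): 0 ≤ 0.1, so result = 1
((¬b ⊃ b) ⊃ c): 1 > 0.8, so result = 0.8
¬((¬b ⊃ b) ⊃ c): Gödel ¬ of 0.8 = 0 (operand ≠ 0)
((c ⊃ a) ⊃ ¬((¬b ⊃ b) ⊃ c)): 0 ≤ 0, so result = 1
(¬a ∧ ((c ⊃ a) ⊃ ¬((¬b ⊃ b) ⊃ c))) = min(1, 1) = 1
(b ∧ c) = min(0.1, 0.8) = 0.1
¬b: Gödel ¬ of 0.1 = 0 (operand ≠ 0)
(c ⊃ ¬b): 0.8 > 0, so result = 0
¬a: Gödel ¬ of 0 = 1 (operand is 0)
(c ⊃ ¬a): 0.8 ≤ 1, so result = 1
((c ⊃ ¬a) ⊃ b): 1 > 0.1, so result = 0.1
((c ⊃ ¬b) ∧ ((c ⊃ ¬a) ⊃ b)) = min(0, 0.1) = 0
((b ∧ c) ∨ ((c ⊃ ¬b) ∧ ((c ⊃ ¬a) ⊃ b))) = max(0.1, 0) = 0.1
((¬a ∧ ((c ⊃ a) ⊃ ¬((¬b ⊃ b) ⊃ c))) ⊃ ((b ∧ c) ∨ ((c ⊃ ¬b) ∧ ((c ⊃ ¬a) ⊃ b)))): 1 > 0.1, so result = 0.1
((((b ∧ c) ∨ ((c ⊃ ¬b) ∧ ((c ⊃ ¬a) ⊃ b))) ⊃ (¬a ∧ ((c ⊃ a) ⊃ ¬((¬b ⊃ b) ⊃ c)))) ∨ ((¬a ∧ ((c ⊃ a) ⊃ ¬((¬b ⊃ b) ⊃ c))) ⊃ ((b ∧ c) ∨ ((c ⊃ ¬b) ∧ ((c ⊃ ¬a) ⊃ b))))) = max(1, 0.1) = 1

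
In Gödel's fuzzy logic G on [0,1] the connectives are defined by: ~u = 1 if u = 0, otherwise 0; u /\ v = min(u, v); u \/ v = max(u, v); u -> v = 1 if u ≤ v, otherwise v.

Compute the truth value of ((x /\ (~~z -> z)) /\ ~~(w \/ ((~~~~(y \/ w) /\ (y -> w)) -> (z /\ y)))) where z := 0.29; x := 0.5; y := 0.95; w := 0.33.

0.29

~z: Gödel ¬ of 0.29 = 0 (operand ≠ 0)
~~z: Gödel ¬ of 0 = 1 (operand is 0)
(~~z -> z): 1 > 0.29, so result = 0.29
(x /\ (~~z -> z)) = min(0.5, 0.29) = 0.29
(y \/ w) = max(0.95, 0.33) = 0.95
~(y \/ w): Gödel ¬ of 0.95 = 0 (operand ≠ 0)
~~(y \/ w): Gödel ¬ of 0 = 1 (operand is 0)
~~~(y \/ w): Gödel ¬ of 1 = 0 (operand ≠ 0)
~~~~(y \/ w): Gödel ¬ of 0 = 1 (operand is 0)
(y -> w): 0.95 > 0.33, so result = 0.33
(~~~~(y \/ w) /\ (y -> w)) = min(1, 0.33) = 0.33
(z /\ y) = min(0.29, 0.95) = 0.29
((~~~~(y \/ w) /\ (y -> w)) -> (z /\ y)): 0.33 > 0.29, so result = 0.29
(w \/ ((~~~~(y \/ w) /\ (y -> w)) -> (z /\ y))) = max(0.33, 0.29) = 0.33
~(w \/ ((~~~~(y \/ w) /\ (y -> w)) -> (z /\ y))): Gödel ¬ of 0.33 = 0 (operand ≠ 0)
~~(w \/ ((~~~~(y \/ w) /\ (y -> w)) -> (z /\ y))): Gödel ¬ of 0 = 1 (operand is 0)
((x /\ (~~z -> z)) /\ ~~(w \/ ((~~~~(y \/ w) /\ (y -> w)) -> (z /\ y)))) = min(0.29, 1) = 0.29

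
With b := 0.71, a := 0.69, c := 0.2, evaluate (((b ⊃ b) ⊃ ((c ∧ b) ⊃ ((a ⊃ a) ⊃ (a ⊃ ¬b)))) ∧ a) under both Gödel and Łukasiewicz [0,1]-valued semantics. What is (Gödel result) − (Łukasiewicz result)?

-0.69

Gödel evaluation:
  (b ⊃ b): 0.71 ≤ 0.71, so result = 1
  (c ∧ b) = min(0.2, 0.71) = 0.2
  (a ⊃ a): 0.69 ≤ 0.69, so result = 1
  ¬b: Gödel ¬ of 0.71 = 0 (operand ≠ 0)
  (a ⊃ ¬b): 0.69 > 0, so result = 0
  ((a ⊃ a) ⊃ (a ⊃ ¬b)): 1 > 0, so result = 0
  ((c ∧ b) ⊃ ((a ⊃ a) ⊃ (a ⊃ ¬b))): 0.2 > 0, so result = 0
  ((b ⊃ b) ⊃ ((c ∧ b) ⊃ ((a ⊃ a) ⊃ (a ⊃ ¬b)))): 1 > 0, so result = 0
  (((b ⊃ b) ⊃ ((c ∧ b) ⊃ ((a ⊃ a) ⊃ (a ⊃ ¬b)))) ∧ a) = min(0, 0.69) = 0
  Gödel value = 0
Łukasiewicz evaluation:
  (b ⊃ b): min(1, 1 − 0.71 + 0.71) = 1
  (c ∧ b) = min(0.2, 0.71) = 0.2
  (a ⊃ a): min(1, 1 − 0.69 + 0.69) = 1
  ¬b: Łukasiewicz ¬ gives 1 − 0.71 = 0.29
  (a ⊃ ¬b): min(1, 1 − 0.69 + 0.29) = 0.6
  ((a ⊃ a) ⊃ (a ⊃ ¬b)): min(1, 1 − 1 + 0.6) = 0.6
  ((c ∧ b) ⊃ ((a ⊃ a) ⊃ (a ⊃ ¬b))): min(1, 1 − 0.2 + 0.6) = 1
  ((b ⊃ b) ⊃ ((c ∧ b) ⊃ ((a ⊃ a) ⊃ (a ⊃ ¬b)))): min(1, 1 − 1 + 1) = 1
  (((b ⊃ b) ⊃ ((c ∧ b) ⊃ ((a ⊃ a) ⊃ (a ⊃ ¬b)))) ∧ a) = min(1, 0.69) = 0.69
  Łukasiewicz value = 0.69
Difference: 0 − 0.69 = -0.69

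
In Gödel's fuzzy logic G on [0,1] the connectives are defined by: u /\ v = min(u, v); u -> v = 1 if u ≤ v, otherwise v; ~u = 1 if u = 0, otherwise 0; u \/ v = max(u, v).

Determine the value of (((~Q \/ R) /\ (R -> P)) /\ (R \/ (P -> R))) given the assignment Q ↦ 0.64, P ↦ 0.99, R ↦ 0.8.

0.80

~Q: Gödel ¬ of 0.64 = 0 (operand ≠ 0)
(~Q \/ R) = max(0, 0.8) = 0.8
(R -> P): 0.8 ≤ 0.99, so result = 1
((~Q \/ R) /\ (R -> P)) = min(0.8, 1) = 0.8
(P -> R): 0.99 > 0.8, so result = 0.8
(R \/ (P -> R)) = max(0.8, 0.8) = 0.8
(((~Q \/ R) /\ (R -> P)) /\ (R \/ (P -> R))) = min(0.8, 0.8) = 0.8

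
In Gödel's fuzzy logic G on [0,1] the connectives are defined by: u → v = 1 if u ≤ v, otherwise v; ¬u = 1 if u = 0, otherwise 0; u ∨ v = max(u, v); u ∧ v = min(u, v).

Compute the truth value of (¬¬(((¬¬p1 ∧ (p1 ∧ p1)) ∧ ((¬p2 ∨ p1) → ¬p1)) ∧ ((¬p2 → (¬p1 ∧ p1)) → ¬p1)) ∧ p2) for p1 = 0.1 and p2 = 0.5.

¬p1: Gödel ¬ of 0.1 = 0 (operand ≠ 0)
¬¬p1: Gödel ¬ of 0 = 1 (operand is 0)
(p1 ∧ p1) = min(0.1, 0.1) = 0.1
(¬¬p1 ∧ (p1 ∧ p1)) = min(1, 0.1) = 0.1
¬p2: Gödel ¬ of 0.5 = 0 (operand ≠ 0)
(¬p2 ∨ p1) = max(0, 0.1) = 0.1
¬p1: Gödel ¬ of 0.1 = 0 (operand ≠ 0)
((¬p2 ∨ p1) → ¬p1): 0.1 > 0, so result = 0
((¬¬p1 ∧ (p1 ∧ p1)) ∧ ((¬p2 ∨ p1) → ¬p1)) = min(0.1, 0) = 0
¬p2: Gödel ¬ of 0.5 = 0 (operand ≠ 0)
¬p1: Gödel ¬ of 0.1 = 0 (operand ≠ 0)
(¬p1 ∧ p1) = min(0, 0.1) = 0
(¬p2 → (¬p1 ∧ p1)): 0 ≤ 0, so result = 1
¬p1: Gödel ¬ of 0.1 = 0 (operand ≠ 0)
((¬p2 → (¬p1 ∧ p1)) → ¬p1): 1 > 0, so result = 0
(((¬¬p1 ∧ (p1 ∧ p1)) ∧ ((¬p2 ∨ p1) → ¬p1)) ∧ ((¬p2 → (¬p1 ∧ p1)) → ¬p1)) = min(0, 0) = 0
¬(((¬¬p1 ∧ (p1 ∧ p1)) ∧ ((¬p2 ∨ p1) → ¬p1)) ∧ ((¬p2 → (¬p1 ∧ p1)) → ¬p1)): Gödel ¬ of 0 = 1 (operand is 0)
¬¬(((¬¬p1 ∧ (p1 ∧ p1)) ∧ ((¬p2 ∨ p1) → ¬p1)) ∧ ((¬p2 → (¬p1 ∧ p1)) → ¬p1)): Gödel ¬ of 1 = 0 (operand ≠ 0)
(¬¬(((¬¬p1 ∧ (p1 ∧ p1)) ∧ ((¬p2 ∨ p1) → ¬p1)) ∧ ((¬p2 → (¬p1 ∧ p1)) → ¬p1)) ∧ p2) = min(0, 0.5) = 0

0.00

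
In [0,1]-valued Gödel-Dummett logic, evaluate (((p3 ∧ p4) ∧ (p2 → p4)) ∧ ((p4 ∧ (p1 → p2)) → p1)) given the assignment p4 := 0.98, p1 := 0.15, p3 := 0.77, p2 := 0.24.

0.15

(p3 ∧ p4) = min(0.77, 0.98) = 0.77
(p2 → p4): 0.24 ≤ 0.98, so result = 1
((p3 ∧ p4) ∧ (p2 → p4)) = min(0.77, 1) = 0.77
(p1 → p2): 0.15 ≤ 0.24, so result = 1
(p4 ∧ (p1 → p2)) = min(0.98, 1) = 0.98
((p4 ∧ (p1 → p2)) → p1): 0.98 > 0.15, so result = 0.15
(((p3 ∧ p4) ∧ (p2 → p4)) ∧ ((p4 ∧ (p1 → p2)) → p1)) = min(0.77, 0.15) = 0.15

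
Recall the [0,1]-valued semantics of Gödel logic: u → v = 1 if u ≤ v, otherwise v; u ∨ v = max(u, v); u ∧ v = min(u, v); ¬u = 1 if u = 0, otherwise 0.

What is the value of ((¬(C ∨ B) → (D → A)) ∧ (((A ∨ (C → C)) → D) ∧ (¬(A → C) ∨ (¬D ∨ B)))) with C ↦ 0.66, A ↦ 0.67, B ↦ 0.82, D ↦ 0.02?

(C ∨ B) = max(0.66, 0.82) = 0.82
¬(C ∨ B): Gödel ¬ of 0.82 = 0 (operand ≠ 0)
(D → A): 0.02 ≤ 0.67, so result = 1
(¬(C ∨ B) → (D → A)): 0 ≤ 1, so result = 1
(C → C): 0.66 ≤ 0.66, so result = 1
(A ∨ (C → C)) = max(0.67, 1) = 1
((A ∨ (C → C)) → D): 1 > 0.02, so result = 0.02
(A → C): 0.67 > 0.66, so result = 0.66
¬(A → C): Gödel ¬ of 0.66 = 0 (operand ≠ 0)
¬D: Gödel ¬ of 0.02 = 0 (operand ≠ 0)
(¬D ∨ B) = max(0, 0.82) = 0.82
(¬(A → C) ∨ (¬D ∨ B)) = max(0, 0.82) = 0.82
(((A ∨ (C → C)) → D) ∧ (¬(A → C) ∨ (¬D ∨ B))) = min(0.02, 0.82) = 0.02
((¬(C ∨ B) → (D → A)) ∧ (((A ∨ (C → C)) → D) ∧ (¬(A → C) ∨ (¬D ∨ B)))) = min(1, 0.02) = 0.02

0.02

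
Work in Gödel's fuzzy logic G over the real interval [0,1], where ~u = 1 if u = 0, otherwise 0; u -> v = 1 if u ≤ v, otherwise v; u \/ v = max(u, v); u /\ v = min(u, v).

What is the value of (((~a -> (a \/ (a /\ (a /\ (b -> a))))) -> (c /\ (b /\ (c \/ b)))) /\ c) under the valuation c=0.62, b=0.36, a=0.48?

~a: Gödel ¬ of 0.48 = 0 (operand ≠ 0)
(b -> a): 0.36 ≤ 0.48, so result = 1
(a /\ (b -> a)) = min(0.48, 1) = 0.48
(a /\ (a /\ (b -> a))) = min(0.48, 0.48) = 0.48
(a \/ (a /\ (a /\ (b -> a)))) = max(0.48, 0.48) = 0.48
(~a -> (a \/ (a /\ (a /\ (b -> a))))): 0 ≤ 0.48, so result = 1
(c \/ b) = max(0.62, 0.36) = 0.62
(b /\ (c \/ b)) = min(0.36, 0.62) = 0.36
(c /\ (b /\ (c \/ b))) = min(0.62, 0.36) = 0.36
((~a -> (a \/ (a /\ (a /\ (b -> a))))) -> (c /\ (b /\ (c \/ b)))): 1 > 0.36, so result = 0.36
(((~a -> (a \/ (a /\ (a /\ (b -> a))))) -> (c /\ (b /\ (c \/ b)))) /\ c) = min(0.36, 0.62) = 0.36

0.36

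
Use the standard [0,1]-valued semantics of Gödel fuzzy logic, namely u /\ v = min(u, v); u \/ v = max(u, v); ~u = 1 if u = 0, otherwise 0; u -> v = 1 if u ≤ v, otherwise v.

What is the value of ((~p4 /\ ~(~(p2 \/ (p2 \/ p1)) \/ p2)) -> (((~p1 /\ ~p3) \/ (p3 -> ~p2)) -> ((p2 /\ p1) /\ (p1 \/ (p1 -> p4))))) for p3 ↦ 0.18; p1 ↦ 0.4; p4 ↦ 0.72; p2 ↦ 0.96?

~p4: Gödel ¬ of 0.72 = 0 (operand ≠ 0)
(p2 \/ p1) = max(0.96, 0.4) = 0.96
(p2 \/ (p2 \/ p1)) = max(0.96, 0.96) = 0.96
~(p2 \/ (p2 \/ p1)): Gödel ¬ of 0.96 = 0 (operand ≠ 0)
(~(p2 \/ (p2 \/ p1)) \/ p2) = max(0, 0.96) = 0.96
~(~(p2 \/ (p2 \/ p1)) \/ p2): Gödel ¬ of 0.96 = 0 (operand ≠ 0)
(~p4 /\ ~(~(p2 \/ (p2 \/ p1)) \/ p2)) = min(0, 0) = 0
~p1: Gödel ¬ of 0.4 = 0 (operand ≠ 0)
~p3: Gödel ¬ of 0.18 = 0 (operand ≠ 0)
(~p1 /\ ~p3) = min(0, 0) = 0
~p2: Gödel ¬ of 0.96 = 0 (operand ≠ 0)
(p3 -> ~p2): 0.18 > 0, so result = 0
((~p1 /\ ~p3) \/ (p3 -> ~p2)) = max(0, 0) = 0
(p2 /\ p1) = min(0.96, 0.4) = 0.4
(p1 -> p4): 0.4 ≤ 0.72, so result = 1
(p1 \/ (p1 -> p4)) = max(0.4, 1) = 1
((p2 /\ p1) /\ (p1 \/ (p1 -> p4))) = min(0.4, 1) = 0.4
(((~p1 /\ ~p3) \/ (p3 -> ~p2)) -> ((p2 /\ p1) /\ (p1 \/ (p1 -> p4)))): 0 ≤ 0.4, so result = 1
((~p4 /\ ~(~(p2 \/ (p2 \/ p1)) \/ p2)) -> (((~p1 /\ ~p3) \/ (p3 -> ~p2)) -> ((p2 /\ p1) /\ (p1 \/ (p1 -> p4))))): 0 ≤ 1, so result = 1

1.00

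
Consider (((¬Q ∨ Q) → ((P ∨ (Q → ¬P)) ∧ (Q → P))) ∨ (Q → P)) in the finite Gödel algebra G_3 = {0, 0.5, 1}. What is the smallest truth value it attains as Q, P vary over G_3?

0.00

The minimum is attained at Q = 0.5, P = 0:
  ¬Q: Gödel ¬ of 0.5 = 0 (operand ≠ 0)
  (¬Q ∨ Q) = max(0, 0.5) = 0.5
  ¬P: Gödel ¬ of 0 = 1 (operand is 0)
  (Q → ¬P): 0.5 ≤ 1, so result = 1
  (P ∨ (Q → ¬P)) = max(0, 1) = 1
  (Q → P): 0.5 > 0, so result = 0
  ((P ∨ (Q → ¬P)) ∧ (Q → P)) = min(1, 0) = 0
  ((¬Q ∨ Q) → ((P ∨ (Q → ¬P)) ∧ (Q → P))): 0.5 > 0, so result = 0
  (Q → P): 0.5 > 0, so result = 0
  (((¬Q ∨ Q) → ((P ∨ (Q → ¬P)) ∧ (Q → P))) ∨ (Q → P)) = max(0, 0) = 0
Checking all 9 assignments confirms none give a value below 0.00.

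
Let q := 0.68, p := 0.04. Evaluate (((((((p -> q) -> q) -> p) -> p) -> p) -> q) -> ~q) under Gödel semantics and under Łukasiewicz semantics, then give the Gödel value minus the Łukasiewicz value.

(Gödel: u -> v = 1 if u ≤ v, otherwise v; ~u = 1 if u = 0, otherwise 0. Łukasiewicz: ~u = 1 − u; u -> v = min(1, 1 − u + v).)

Gödel evaluation:
  (p -> q): 0.04 ≤ 0.68, so result = 1
  ((p -> q) -> q): 1 > 0.68, so result = 0.68
  (((p -> q) -> q) -> p): 0.68 > 0.04, so result = 0.04
  ((((p -> q) -> q) -> p) -> p): 0.04 ≤ 0.04, so result = 1
  (((((p -> q) -> q) -> p) -> p) -> p): 1 > 0.04, so result = 0.04
  ((((((p -> q) -> q) -> p) -> p) -> p) -> q): 0.04 ≤ 0.68, so result = 1
  ~q: Gödel ¬ of 0.68 = 0 (operand ≠ 0)
  (((((((p -> q) -> q) -> p) -> p) -> p) -> q) -> ~q): 1 > 0, so result = 0
  Gödel value = 0
Łukasiewicz evaluation:
  (p -> q): min(1, 1 − 0.04 + 0.68) = 1
  ((p -> q) -> q): min(1, 1 − 1 + 0.68) = 0.68
  (((p -> q) -> q) -> p): min(1, 1 − 0.68 + 0.04) = 0.36
  ((((p -> q) -> q) -> p) -> p): min(1, 1 − 0.36 + 0.04) = 0.68
  (((((p -> q) -> q) -> p) -> p) -> p): min(1, 1 − 0.68 + 0.04) = 0.36
  ((((((p -> q) -> q) -> p) -> p) -> p) -> q): min(1, 1 − 0.36 + 0.68) = 1
  ~q: Łukasiewicz ¬ gives 1 − 0.68 = 0.32
  (((((((p -> q) -> q) -> p) -> p) -> p) -> q) -> ~q): min(1, 1 − 1 + 0.32) = 0.32
  Łukasiewicz value = 0.32
Difference: 0 − 0.32 = -0.32

-0.32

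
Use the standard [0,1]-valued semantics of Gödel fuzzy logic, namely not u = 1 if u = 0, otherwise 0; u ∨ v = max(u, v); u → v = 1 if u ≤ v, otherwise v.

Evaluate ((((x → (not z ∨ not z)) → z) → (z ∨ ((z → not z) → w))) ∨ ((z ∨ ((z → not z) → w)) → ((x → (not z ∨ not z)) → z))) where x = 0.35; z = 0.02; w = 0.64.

1.00

not z: Gödel ¬ of 0.02 = 0 (operand ≠ 0)
not z: Gödel ¬ of 0.02 = 0 (operand ≠ 0)
(not z ∨ not z) = max(0, 0) = 0
(x → (not z ∨ not z)): 0.35 > 0, so result = 0
((x → (not z ∨ not z)) → z): 0 ≤ 0.02, so result = 1
not z: Gödel ¬ of 0.02 = 0 (operand ≠ 0)
(z → not z): 0.02 > 0, so result = 0
((z → not z) → w): 0 ≤ 0.64, so result = 1
(z ∨ ((z → not z) → w)) = max(0.02, 1) = 1
(((x → (not z ∨ not z)) → z) → (z ∨ ((z → not z) → w))): 1 ≤ 1, so result = 1
not z: Gödel ¬ of 0.02 = 0 (operand ≠ 0)
(z → not z): 0.02 > 0, so result = 0
((z → not z) → w): 0 ≤ 0.64, so result = 1
(z ∨ ((z → not z) → w)) = max(0.02, 1) = 1
not z: Gödel ¬ of 0.02 = 0 (operand ≠ 0)
not z: Gödel ¬ of 0.02 = 0 (operand ≠ 0)
(not z ∨ not z) = max(0, 0) = 0
(x → (not z ∨ not z)): 0.35 > 0, so result = 0
((x → (not z ∨ not z)) → z): 0 ≤ 0.02, so result = 1
((z ∨ ((z → not z) → w)) → ((x → (not z ∨ not z)) → z)): 1 ≤ 1, so result = 1
((((x → (not z ∨ not z)) → z) → (z ∨ ((z → not z) → w))) ∨ ((z ∨ ((z → not z) → w)) → ((x → (not z ∨ not z)) → z))) = max(1, 1) = 1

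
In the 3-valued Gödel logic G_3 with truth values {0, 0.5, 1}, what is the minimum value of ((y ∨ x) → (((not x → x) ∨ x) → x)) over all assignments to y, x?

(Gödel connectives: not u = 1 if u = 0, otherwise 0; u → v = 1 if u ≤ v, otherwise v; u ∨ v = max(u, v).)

0.50

The minimum is attained at y = 1, x = 0.5:
  (y ∨ x) = max(1, 0.5) = 1
  not x: Gödel ¬ of 0.5 = 0 (operand ≠ 0)
  (not x → x): 0 ≤ 0.5, so result = 1
  ((not x → x) ∨ x) = max(1, 0.5) = 1
  (((not x → x) ∨ x) → x): 1 > 0.5, so result = 0.5
  ((y ∨ x) → (((not x → x) ∨ x) → x)): 1 > 0.5, so result = 0.5
Checking all 9 assignments confirms none give a value below 0.50.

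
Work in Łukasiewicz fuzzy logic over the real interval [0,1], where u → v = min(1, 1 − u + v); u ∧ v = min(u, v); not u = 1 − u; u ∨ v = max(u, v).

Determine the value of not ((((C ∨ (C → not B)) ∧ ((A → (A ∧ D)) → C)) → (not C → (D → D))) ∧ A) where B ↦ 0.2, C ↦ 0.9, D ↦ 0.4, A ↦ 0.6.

0.40

not B: Łukasiewicz ¬ gives 1 − 0.2 = 0.8
(C → not B): min(1, 1 − 0.9 + 0.8) = 0.9
(C ∨ (C → not B)) = max(0.9, 0.9) = 0.9
(A ∧ D) = min(0.6, 0.4) = 0.4
(A → (A ∧ D)): min(1, 1 − 0.6 + 0.4) = 0.8
((A → (A ∧ D)) → C): min(1, 1 − 0.8 + 0.9) = 1
((C ∨ (C → not B)) ∧ ((A → (A ∧ D)) → C)) = min(0.9, 1) = 0.9
not C: Łukasiewicz ¬ gives 1 − 0.9 = 0.1
(D → D): min(1, 1 − 0.4 + 0.4) = 1
(not C → (D → D)): min(1, 1 − 0.1 + 1) = 1
(((C ∨ (C → not B)) ∧ ((A → (A ∧ D)) → C)) → (not C → (D → D))): min(1, 1 − 0.9 + 1) = 1
((((C ∨ (C → not B)) ∧ ((A → (A ∧ D)) → C)) → (not C → (D → D))) ∧ A) = min(1, 0.6) = 0.6
not ((((C ∨ (C → not B)) ∧ ((A → (A ∧ D)) → C)) → (not C → (D → D))) ∧ A): Łukasiewicz ¬ gives 1 − 0.6 = 0.4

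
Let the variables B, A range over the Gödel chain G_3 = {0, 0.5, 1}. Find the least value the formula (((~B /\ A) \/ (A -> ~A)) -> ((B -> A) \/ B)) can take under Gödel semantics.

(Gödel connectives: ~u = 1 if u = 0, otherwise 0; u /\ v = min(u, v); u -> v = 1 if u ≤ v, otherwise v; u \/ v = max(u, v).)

0.50

The minimum is attained at B = 0.5, A = 0:
  ~B: Gödel ¬ of 0.5 = 0 (operand ≠ 0)
  (~B /\ A) = min(0, 0) = 0
  ~A: Gödel ¬ of 0 = 1 (operand is 0)
  (A -> ~A): 0 ≤ 1, so result = 1
  ((~B /\ A) \/ (A -> ~A)) = max(0, 1) = 1
  (B -> A): 0.5 > 0, so result = 0
  ((B -> A) \/ B) = max(0, 0.5) = 0.5
  (((~B /\ A) \/ (A -> ~A)) -> ((B -> A) \/ B)): 1 > 0.5, so result = 0.5
Checking all 9 assignments confirms none give a value below 0.50.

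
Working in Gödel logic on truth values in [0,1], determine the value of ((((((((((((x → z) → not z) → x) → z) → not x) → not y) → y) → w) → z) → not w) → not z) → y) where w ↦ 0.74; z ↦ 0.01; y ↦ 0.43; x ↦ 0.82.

0.43

(x → z): 0.82 > 0.01, so result = 0.01
not z: Gödel ¬ of 0.01 = 0 (operand ≠ 0)
((x → z) → not z): 0.01 > 0, so result = 0
(((x → z) → not z) → x): 0 ≤ 0.82, so result = 1
((((x → z) → not z) → x) → z): 1 > 0.01, so result = 0.01
not x: Gödel ¬ of 0.82 = 0 (operand ≠ 0)
(((((x → z) → not z) → x) → z) → not x): 0.01 > 0, so result = 0
not y: Gödel ¬ of 0.43 = 0 (operand ≠ 0)
((((((x → z) → not z) → x) → z) → not x) → not y): 0 ≤ 0, so result = 1
(((((((x → z) → not z) → x) → z) → not x) → not y) → y): 1 > 0.43, so result = 0.43
((((((((x → z) → not z) → x) → z) → not x) → not y) → y) → w): 0.43 ≤ 0.74, so result = 1
(((((((((x → z) → not z) → x) → z) → not x) → not y) → y) → w) → z): 1 > 0.01, so result = 0.01
not w: Gödel ¬ of 0.74 = 0 (operand ≠ 0)
((((((((((x → z) → not z) → x) → z) → not x) → not y) → y) → w) → z) → not w): 0.01 > 0, so result = 0
not z: Gödel ¬ of 0.01 = 0 (operand ≠ 0)
(((((((((((x → z) → not z) → x) → z) → not x) → not y) → y) → w) → z) → not w) → not z): 0 ≤ 0, so result = 1
((((((((((((x → z) → not z) → x) → z) → not x) → not y) → y) → w) → z) → not w) → not z) → y): 1 > 0.43, so result = 0.43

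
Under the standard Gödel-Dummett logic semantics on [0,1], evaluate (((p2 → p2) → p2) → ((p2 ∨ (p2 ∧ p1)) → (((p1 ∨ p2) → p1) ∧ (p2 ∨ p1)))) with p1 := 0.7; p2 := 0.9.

0.70

(p2 → p2): 0.9 ≤ 0.9, so result = 1
((p2 → p2) → p2): 1 > 0.9, so result = 0.9
(p2 ∧ p1) = min(0.9, 0.7) = 0.7
(p2 ∨ (p2 ∧ p1)) = max(0.9, 0.7) = 0.9
(p1 ∨ p2) = max(0.7, 0.9) = 0.9
((p1 ∨ p2) → p1): 0.9 > 0.7, so result = 0.7
(p2 ∨ p1) = max(0.9, 0.7) = 0.9
(((p1 ∨ p2) → p1) ∧ (p2 ∨ p1)) = min(0.7, 0.9) = 0.7
((p2 ∨ (p2 ∧ p1)) → (((p1 ∨ p2) → p1) ∧ (p2 ∨ p1))): 0.9 > 0.7, so result = 0.7
(((p2 → p2) → p2) → ((p2 ∨ (p2 ∧ p1)) → (((p1 ∨ p2) → p1) ∧ (p2 ∨ p1)))): 0.9 > 0.7, so result = 0.7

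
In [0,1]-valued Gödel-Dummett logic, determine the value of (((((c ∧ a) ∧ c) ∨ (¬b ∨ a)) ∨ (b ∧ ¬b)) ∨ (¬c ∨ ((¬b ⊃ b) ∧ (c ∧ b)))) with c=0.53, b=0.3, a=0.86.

0.86

(c ∧ a) = min(0.53, 0.86) = 0.53
((c ∧ a) ∧ c) = min(0.53, 0.53) = 0.53
¬b: Gödel ¬ of 0.3 = 0 (operand ≠ 0)
(¬b ∨ a) = max(0, 0.86) = 0.86
(((c ∧ a) ∧ c) ∨ (¬b ∨ a)) = max(0.53, 0.86) = 0.86
¬b: Gödel ¬ of 0.3 = 0 (operand ≠ 0)
(b ∧ ¬b) = min(0.3, 0) = 0
((((c ∧ a) ∧ c) ∨ (¬b ∨ a)) ∨ (b ∧ ¬b)) = max(0.86, 0) = 0.86
¬c: Gödel ¬ of 0.53 = 0 (operand ≠ 0)
¬b: Gödel ¬ of 0.3 = 0 (operand ≠ 0)
(¬b ⊃ b): 0 ≤ 0.3, so result = 1
(c ∧ b) = min(0.53, 0.3) = 0.3
((¬b ⊃ b) ∧ (c ∧ b)) = min(1, 0.3) = 0.3
(¬c ∨ ((¬b ⊃ b) ∧ (c ∧ b))) = max(0, 0.3) = 0.3
(((((c ∧ a) ∧ c) ∨ (¬b ∨ a)) ∨ (b ∧ ¬b)) ∨ (¬c ∨ ((¬b ⊃ b) ∧ (c ∧ b)))) = max(0.86, 0.3) = 0.86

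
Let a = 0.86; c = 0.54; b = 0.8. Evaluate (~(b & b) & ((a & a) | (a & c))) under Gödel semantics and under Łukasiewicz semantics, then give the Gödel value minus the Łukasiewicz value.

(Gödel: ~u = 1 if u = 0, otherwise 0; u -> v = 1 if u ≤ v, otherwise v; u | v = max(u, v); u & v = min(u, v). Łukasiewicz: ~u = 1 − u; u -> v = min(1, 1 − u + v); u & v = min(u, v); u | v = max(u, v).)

-0.20

Gödel evaluation:
  (b & b) = min(0.8, 0.8) = 0.8
  ~(b & b): Gödel ¬ of 0.8 = 0 (operand ≠ 0)
  (a & a) = min(0.86, 0.86) = 0.86
  (a & c) = min(0.86, 0.54) = 0.54
  ((a & a) | (a & c)) = max(0.86, 0.54) = 0.86
  (~(b & b) & ((a & a) | (a & c))) = min(0, 0.86) = 0
  Gödel value = 0
Łukasiewicz evaluation:
  (b & b) = min(0.8, 0.8) = 0.8
  ~(b & b): Łukasiewicz ¬ gives 1 − 0.8 = 0.2
  (a & a) = min(0.86, 0.86) = 0.86
  (a & c) = min(0.86, 0.54) = 0.54
  ((a & a) | (a & c)) = max(0.86, 0.54) = 0.86
  (~(b & b) & ((a & a) | (a & c))) = min(0.2, 0.86) = 0.2
  Łukasiewicz value = 0.2
Difference: 0 − 0.2 = -0.20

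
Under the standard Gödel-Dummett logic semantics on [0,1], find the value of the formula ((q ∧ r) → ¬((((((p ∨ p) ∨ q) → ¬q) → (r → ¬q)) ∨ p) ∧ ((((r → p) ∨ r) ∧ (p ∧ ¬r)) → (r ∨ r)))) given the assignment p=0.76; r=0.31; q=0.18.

(q ∧ r) = min(0.18, 0.31) = 0.18
(p ∨ p) = max(0.76, 0.76) = 0.76
((p ∨ p) ∨ q) = max(0.76, 0.18) = 0.76
¬q: Gödel ¬ of 0.18 = 0 (operand ≠ 0)
(((p ∨ p) ∨ q) → ¬q): 0.76 > 0, so result = 0
¬q: Gödel ¬ of 0.18 = 0 (operand ≠ 0)
(r → ¬q): 0.31 > 0, so result = 0
((((p ∨ p) ∨ q) → ¬q) → (r → ¬q)): 0 ≤ 0, so result = 1
(((((p ∨ p) ∨ q) → ¬q) → (r → ¬q)) ∨ p) = max(1, 0.76) = 1
(r → p): 0.31 ≤ 0.76, so result = 1
((r → p) ∨ r) = max(1, 0.31) = 1
¬r: Gödel ¬ of 0.31 = 0 (operand ≠ 0)
(p ∧ ¬r) = min(0.76, 0) = 0
(((r → p) ∨ r) ∧ (p ∧ ¬r)) = min(1, 0) = 0
(r ∨ r) = max(0.31, 0.31) = 0.31
((((r → p) ∨ r) ∧ (p ∧ ¬r)) → (r ∨ r)): 0 ≤ 0.31, so result = 1
((((((p ∨ p) ∨ q) → ¬q) → (r → ¬q)) ∨ p) ∧ ((((r → p) ∨ r) ∧ (p ∧ ¬r)) → (r ∨ r))) = min(1, 1) = 1
¬((((((p ∨ p) ∨ q) → ¬q) → (r → ¬q)) ∨ p) ∧ ((((r → p) ∨ r) ∧ (p ∧ ¬r)) → (r ∨ r))): Gödel ¬ of 1 = 0 (operand ≠ 0)
((q ∧ r) → ¬((((((p ∨ p) ∨ q) → ¬q) → (r → ¬q)) ∨ p) ∧ ((((r → p) ∨ r) ∧ (p ∧ ¬r)) → (r ∨ r)))): 0.18 > 0, so result = 0

0.00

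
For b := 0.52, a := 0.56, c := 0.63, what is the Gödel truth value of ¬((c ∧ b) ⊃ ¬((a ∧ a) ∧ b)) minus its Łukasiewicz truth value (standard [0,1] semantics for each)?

0.96

Gödel evaluation:
  (c ∧ b) = min(0.63, 0.52) = 0.52
  (a ∧ a) = min(0.56, 0.56) = 0.56
  ((a ∧ a) ∧ b) = min(0.56, 0.52) = 0.52
  ¬((a ∧ a) ∧ b): Gödel ¬ of 0.52 = 0 (operand ≠ 0)
  ((c ∧ b) ⊃ ¬((a ∧ a) ∧ b)): 0.52 > 0, so result = 0
  ¬((c ∧ b) ⊃ ¬((a ∧ a) ∧ b)): Gödel ¬ of 0 = 1 (operand is 0)
  Gödel value = 1
Łukasiewicz evaluation:
  (c ∧ b) = min(0.63, 0.52) = 0.52
  (a ∧ a) = min(0.56, 0.56) = 0.56
  ((a ∧ a) ∧ b) = min(0.56, 0.52) = 0.52
  ¬((a ∧ a) ∧ b): Łukasiewicz ¬ gives 1 − 0.52 = 0.48
  ((c ∧ b) ⊃ ¬((a ∧ a) ∧ b)): min(1, 1 − 0.52 + 0.48) = 0.96
  ¬((c ∧ b) ⊃ ¬((a ∧ a) ∧ b)): Łukasiewicz ¬ gives 1 − 0.96 = 0.04
  Łukasiewicz value = 0.04
Difference: 1 − 0.04 = 0.96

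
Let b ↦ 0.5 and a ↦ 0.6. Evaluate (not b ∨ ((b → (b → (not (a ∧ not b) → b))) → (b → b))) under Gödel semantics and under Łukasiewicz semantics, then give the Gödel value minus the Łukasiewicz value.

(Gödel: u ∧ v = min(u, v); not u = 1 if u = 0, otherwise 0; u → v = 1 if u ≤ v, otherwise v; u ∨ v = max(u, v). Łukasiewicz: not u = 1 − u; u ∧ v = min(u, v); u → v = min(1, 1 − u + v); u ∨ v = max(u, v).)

0.00

Gödel evaluation:
  not b: Gödel ¬ of 0.5 = 0 (operand ≠ 0)
  not b: Gödel ¬ of 0.5 = 0 (operand ≠ 0)
  (a ∧ not b) = min(0.6, 0) = 0
  not (a ∧ not b): Gödel ¬ of 0 = 1 (operand is 0)
  (not (a ∧ not b) → b): 1 > 0.5, so result = 0.5
  (b → (not (a ∧ not b) → b)): 0.5 ≤ 0.5, so result = 1
  (b → (b → (not (a ∧ not b) → b))): 0.5 ≤ 1, so result = 1
  (b → b): 0.5 ≤ 0.5, so result = 1
  ((b → (b → (not (a ∧ not b) → b))) → (b → b)): 1 ≤ 1, so result = 1
  (not b ∨ ((b → (b → (not (a ∧ not b) → b))) → (b → b))) = max(0, 1) = 1
  Gödel value = 1
Łukasiewicz evaluation:
  not b: Łukasiewicz ¬ gives 1 − 0.5 = 0.5
  not b: Łukasiewicz ¬ gives 1 − 0.5 = 0.5
  (a ∧ not b) = min(0.6, 0.5) = 0.5
  not (a ∧ not b): Łukasiewicz ¬ gives 1 − 0.5 = 0.5
  (not (a ∧ not b) → b): min(1, 1 − 0.5 + 0.5) = 1
  (b → (not (a ∧ not b) → b)): min(1, 1 − 0.5 + 1) = 1
  (b → (b → (not (a ∧ not b) → b))): min(1, 1 − 0.5 + 1) = 1
  (b → b): min(1, 1 − 0.5 + 0.5) = 1
  ((b → (b → (not (a ∧ not b) → b))) → (b → b)): min(1, 1 − 1 + 1) = 1
  (not b ∨ ((b → (b → (not (a ∧ not b) → b))) → (b → b))) = max(0.5, 1) = 1
  Łukasiewicz value = 1
Difference: 1 − 1 = 0.00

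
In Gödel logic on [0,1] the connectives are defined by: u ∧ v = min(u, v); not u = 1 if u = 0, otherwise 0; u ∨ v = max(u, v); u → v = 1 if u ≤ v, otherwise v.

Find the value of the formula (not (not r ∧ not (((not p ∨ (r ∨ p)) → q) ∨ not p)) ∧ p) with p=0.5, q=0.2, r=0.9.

not r: Gödel ¬ of 0.9 = 0 (operand ≠ 0)
not p: Gödel ¬ of 0.5 = 0 (operand ≠ 0)
(r ∨ p) = max(0.9, 0.5) = 0.9
(not p ∨ (r ∨ p)) = max(0, 0.9) = 0.9
((not p ∨ (r ∨ p)) → q): 0.9 > 0.2, so result = 0.2
not p: Gödel ¬ of 0.5 = 0 (operand ≠ 0)
(((not p ∨ (r ∨ p)) → q) ∨ not p) = max(0.2, 0) = 0.2
not (((not p ∨ (r ∨ p)) → q) ∨ not p): Gödel ¬ of 0.2 = 0 (operand ≠ 0)
(not r ∧ not (((not p ∨ (r ∨ p)) → q) ∨ not p)) = min(0, 0) = 0
not (not r ∧ not (((not p ∨ (r ∨ p)) → q) ∨ not p)): Gödel ¬ of 0 = 1 (operand is 0)
(not (not r ∧ not (((not p ∨ (r ∨ p)) → q) ∨ not p)) ∧ p) = min(1, 0.5) = 0.5

0.50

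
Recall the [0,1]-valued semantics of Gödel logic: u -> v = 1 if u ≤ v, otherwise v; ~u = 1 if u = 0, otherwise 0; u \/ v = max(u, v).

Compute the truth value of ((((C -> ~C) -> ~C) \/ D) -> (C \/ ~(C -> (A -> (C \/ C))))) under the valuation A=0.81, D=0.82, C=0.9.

~C: Gödel ¬ of 0.9 = 0 (operand ≠ 0)
(C -> ~C): 0.9 > 0, so result = 0
~C: Gödel ¬ of 0.9 = 0 (operand ≠ 0)
((C -> ~C) -> ~C): 0 ≤ 0, so result = 1
(((C -> ~C) -> ~C) \/ D) = max(1, 0.82) = 1
(C \/ C) = max(0.9, 0.9) = 0.9
(A -> (C \/ C)): 0.81 ≤ 0.9, so result = 1
(C -> (A -> (C \/ C))): 0.9 ≤ 1, so result = 1
~(C -> (A -> (C \/ C))): Gödel ¬ of 1 = 0 (operand ≠ 0)
(C \/ ~(C -> (A -> (C \/ C)))) = max(0.9, 0) = 0.9
((((C -> ~C) -> ~C) \/ D) -> (C \/ ~(C -> (A -> (C \/ C))))): 1 > 0.9, so result = 0.9

0.90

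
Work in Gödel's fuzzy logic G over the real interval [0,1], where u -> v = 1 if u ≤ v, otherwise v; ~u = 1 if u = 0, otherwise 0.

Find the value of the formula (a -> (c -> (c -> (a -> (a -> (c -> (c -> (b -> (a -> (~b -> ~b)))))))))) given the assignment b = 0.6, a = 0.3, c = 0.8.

1.00

~b: Gödel ¬ of 0.6 = 0 (operand ≠ 0)
~b: Gödel ¬ of 0.6 = 0 (operand ≠ 0)
(~b -> ~b): 0 ≤ 0, so result = 1
(a -> (~b -> ~b)): 0.3 ≤ 1, so result = 1
(b -> (a -> (~b -> ~b))): 0.6 ≤ 1, so result = 1
(c -> (b -> (a -> (~b -> ~b)))): 0.8 ≤ 1, so result = 1
(c -> (c -> (b -> (a -> (~b -> ~b))))): 0.8 ≤ 1, so result = 1
(a -> (c -> (c -> (b -> (a -> (~b -> ~b)))))): 0.3 ≤ 1, so result = 1
(a -> (a -> (c -> (c -> (b -> (a -> (~b -> ~b))))))): 0.3 ≤ 1, so result = 1
(c -> (a -> (a -> (c -> (c -> (b -> (a -> (~b -> ~b)))))))): 0.8 ≤ 1, so result = 1
(c -> (c -> (a -> (a -> (c -> (c -> (b -> (a -> (~b -> ~b))))))))): 0.8 ≤ 1, so result = 1
(a -> (c -> (c -> (a -> (a -> (c -> (c -> (b -> (a -> (~b -> ~b)))))))))): 0.3 ≤ 1, so result = 1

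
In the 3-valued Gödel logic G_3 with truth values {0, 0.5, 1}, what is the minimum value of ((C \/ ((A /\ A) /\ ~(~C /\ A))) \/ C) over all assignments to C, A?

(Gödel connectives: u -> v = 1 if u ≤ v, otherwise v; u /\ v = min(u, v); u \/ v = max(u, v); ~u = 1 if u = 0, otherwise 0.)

The minimum is attained at C = 0, A = 0:
  (A /\ A) = min(0, 0) = 0
  ~C: Gödel ¬ of 0 = 1 (operand is 0)
  (~C /\ A) = min(1, 0) = 0
  ~(~C /\ A): Gödel ¬ of 0 = 1 (operand is 0)
  ((A /\ A) /\ ~(~C /\ A)) = min(0, 1) = 0
  (C \/ ((A /\ A) /\ ~(~C /\ A))) = max(0, 0) = 0
  ((C \/ ((A /\ A) /\ ~(~C /\ A))) \/ C) = max(0, 0) = 0
Checking all 9 assignments confirms none give a value below 0.00.

0.00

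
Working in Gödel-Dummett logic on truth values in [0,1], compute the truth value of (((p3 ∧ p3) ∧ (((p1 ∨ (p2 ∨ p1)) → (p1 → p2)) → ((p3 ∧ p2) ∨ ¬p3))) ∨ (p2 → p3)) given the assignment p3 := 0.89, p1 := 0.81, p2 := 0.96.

0.89

(p3 ∧ p3) = min(0.89, 0.89) = 0.89
(p2 ∨ p1) = max(0.96, 0.81) = 0.96
(p1 ∨ (p2 ∨ p1)) = max(0.81, 0.96) = 0.96
(p1 → p2): 0.81 ≤ 0.96, so result = 1
((p1 ∨ (p2 ∨ p1)) → (p1 → p2)): 0.96 ≤ 1, so result = 1
(p3 ∧ p2) = min(0.89, 0.96) = 0.89
¬p3: Gödel ¬ of 0.89 = 0 (operand ≠ 0)
((p3 ∧ p2) ∨ ¬p3) = max(0.89, 0) = 0.89
(((p1 ∨ (p2 ∨ p1)) → (p1 → p2)) → ((p3 ∧ p2) ∨ ¬p3)): 1 > 0.89, so result = 0.89
((p3 ∧ p3) ∧ (((p1 ∨ (p2 ∨ p1)) → (p1 → p2)) → ((p3 ∧ p2) ∨ ¬p3))) = min(0.89, 0.89) = 0.89
(p2 → p3): 0.96 > 0.89, so result = 0.89
(((p3 ∧ p3) ∧ (((p1 ∨ (p2 ∨ p1)) → (p1 → p2)) → ((p3 ∧ p2) ∨ ¬p3))) ∨ (p2 → p3)) = max(0.89, 0.89) = 0.89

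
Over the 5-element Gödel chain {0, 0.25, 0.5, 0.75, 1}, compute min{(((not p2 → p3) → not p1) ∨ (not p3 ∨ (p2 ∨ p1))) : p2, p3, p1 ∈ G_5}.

0.25

The minimum is attained at p2 = 0, p3 = 0.25, p1 = 0.25:
  not p2: Gödel ¬ of 0 = 1 (operand is 0)
  (not p2 → p3): 1 > 0.25, so result = 0.25
  not p1: Gödel ¬ of 0.25 = 0 (operand ≠ 0)
  ((not p2 → p3) → not p1): 0.25 > 0, so result = 0
  not p3: Gödel ¬ of 0.25 = 0 (operand ≠ 0)
  (p2 ∨ p1) = max(0, 0.25) = 0.25
  (not p3 ∨ (p2 ∨ p1)) = max(0, 0.25) = 0.25
  (((not p2 → p3) → not p1) ∨ (not p3 ∨ (p2 ∨ p1))) = max(0, 0.25) = 0.25
Checking all 125 assignments confirms none give a value below 0.25.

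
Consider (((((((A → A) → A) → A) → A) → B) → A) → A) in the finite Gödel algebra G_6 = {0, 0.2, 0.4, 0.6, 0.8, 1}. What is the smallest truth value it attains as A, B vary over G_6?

0.20

The minimum is attained at A = 0.2, B = 0:
  (A → A): 0.2 ≤ 0.2, so result = 1
  ((A → A) → A): 1 > 0.2, so result = 0.2
  (((A → A) → A) → A): 0.2 ≤ 0.2, so result = 1
  ((((A → A) → A) → A) → A): 1 > 0.2, so result = 0.2
  (((((A → A) → A) → A) → A) → B): 0.2 > 0, so result = 0
  ((((((A → A) → A) → A) → A) → B) → A): 0 ≤ 0.2, so result = 1
  (((((((A → A) → A) → A) → A) → B) → A) → A): 1 > 0.2, so result = 0.2
Checking all 36 assignments confirms none give a value below 0.20.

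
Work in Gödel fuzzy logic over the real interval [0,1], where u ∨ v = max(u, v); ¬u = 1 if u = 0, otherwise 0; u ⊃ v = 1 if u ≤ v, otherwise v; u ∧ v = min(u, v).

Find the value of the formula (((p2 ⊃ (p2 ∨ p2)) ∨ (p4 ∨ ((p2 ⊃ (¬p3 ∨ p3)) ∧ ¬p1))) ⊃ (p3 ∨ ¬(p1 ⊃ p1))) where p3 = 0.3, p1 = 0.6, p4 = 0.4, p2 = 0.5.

(p2 ∨ p2) = max(0.5, 0.5) = 0.5
(p2 ⊃ (p2 ∨ p2)): 0.5 ≤ 0.5, so result = 1
¬p3: Gödel ¬ of 0.3 = 0 (operand ≠ 0)
(¬p3 ∨ p3) = max(0, 0.3) = 0.3
(p2 ⊃ (¬p3 ∨ p3)): 0.5 > 0.3, so result = 0.3
¬p1: Gödel ¬ of 0.6 = 0 (operand ≠ 0)
((p2 ⊃ (¬p3 ∨ p3)) ∧ ¬p1) = min(0.3, 0) = 0
(p4 ∨ ((p2 ⊃ (¬p3 ∨ p3)) ∧ ¬p1)) = max(0.4, 0) = 0.4
((p2 ⊃ (p2 ∨ p2)) ∨ (p4 ∨ ((p2 ⊃ (¬p3 ∨ p3)) ∧ ¬p1))) = max(1, 0.4) = 1
(p1 ⊃ p1): 0.6 ≤ 0.6, so result = 1
¬(p1 ⊃ p1): Gödel ¬ of 1 = 0 (operand ≠ 0)
(p3 ∨ ¬(p1 ⊃ p1)) = max(0.3, 0) = 0.3
(((p2 ⊃ (p2 ∨ p2)) ∨ (p4 ∨ ((p2 ⊃ (¬p3 ∨ p3)) ∧ ¬p1))) ⊃ (p3 ∨ ¬(p1 ⊃ p1))): 1 > 0.3, so result = 0.3

0.30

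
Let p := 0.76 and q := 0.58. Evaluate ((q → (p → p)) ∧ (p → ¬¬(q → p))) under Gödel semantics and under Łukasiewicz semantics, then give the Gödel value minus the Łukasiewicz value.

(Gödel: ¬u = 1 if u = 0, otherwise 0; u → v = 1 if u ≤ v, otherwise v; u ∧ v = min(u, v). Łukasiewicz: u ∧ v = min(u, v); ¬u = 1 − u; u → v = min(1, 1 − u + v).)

Gödel evaluation:
  (p → p): 0.76 ≤ 0.76, so result = 1
  (q → (p → p)): 0.58 ≤ 1, so result = 1
  (q → p): 0.58 ≤ 0.76, so result = 1
  ¬(q → p): Gödel ¬ of 1 = 0 (operand ≠ 0)
  ¬¬(q → p): Gödel ¬ of 0 = 1 (operand is 0)
  (p → ¬¬(q → p)): 0.76 ≤ 1, so result = 1
  ((q → (p → p)) ∧ (p → ¬¬(q → p))) = min(1, 1) = 1
  Gödel value = 1
Łukasiewicz evaluation:
  (p → p): min(1, 1 − 0.76 + 0.76) = 1
  (q → (p → p)): min(1, 1 − 0.58 + 1) = 1
  (q → p): min(1, 1 − 0.58 + 0.76) = 1
  ¬(q → p): Łukasiewicz ¬ gives 1 − 1 = 0
  ¬¬(q → p): Łukasiewicz ¬ gives 1 − 0 = 1
  (p → ¬¬(q → p)): min(1, 1 − 0.76 + 1) = 1
  ((q → (p → p)) ∧ (p → ¬¬(q → p))) = min(1, 1) = 1
  Łukasiewicz value = 1
Difference: 1 − 1 = 0.00

0.00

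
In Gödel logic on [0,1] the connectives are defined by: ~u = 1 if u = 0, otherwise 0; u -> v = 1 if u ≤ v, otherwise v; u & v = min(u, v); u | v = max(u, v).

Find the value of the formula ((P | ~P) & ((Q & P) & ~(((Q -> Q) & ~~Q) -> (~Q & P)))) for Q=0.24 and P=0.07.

0.07

~P: Gödel ¬ of 0.07 = 0 (operand ≠ 0)
(P | ~P) = max(0.07, 0) = 0.07
(Q & P) = min(0.24, 0.07) = 0.07
(Q -> Q): 0.24 ≤ 0.24, so result = 1
~Q: Gödel ¬ of 0.24 = 0 (operand ≠ 0)
~~Q: Gödel ¬ of 0 = 1 (operand is 0)
((Q -> Q) & ~~Q) = min(1, 1) = 1
~Q: Gödel ¬ of 0.24 = 0 (operand ≠ 0)
(~Q & P) = min(0, 0.07) = 0
(((Q -> Q) & ~~Q) -> (~Q & P)): 1 > 0, so result = 0
~(((Q -> Q) & ~~Q) -> (~Q & P)): Gödel ¬ of 0 = 1 (operand is 0)
((Q & P) & ~(((Q -> Q) & ~~Q) -> (~Q & P))) = min(0.07, 1) = 0.07
((P | ~P) & ((Q & P) & ~(((Q -> Q) & ~~Q) -> (~Q & P)))) = min(0.07, 0.07) = 0.07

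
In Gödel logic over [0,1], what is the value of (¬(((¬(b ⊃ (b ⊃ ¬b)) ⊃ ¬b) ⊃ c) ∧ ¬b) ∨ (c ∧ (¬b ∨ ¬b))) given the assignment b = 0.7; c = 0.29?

1.00

¬b: Gödel ¬ of 0.7 = 0 (operand ≠ 0)
(b ⊃ ¬b): 0.7 > 0, so result = 0
(b ⊃ (b ⊃ ¬b)): 0.7 > 0, so result = 0
¬(b ⊃ (b ⊃ ¬b)): Gödel ¬ of 0 = 1 (operand is 0)
¬b: Gödel ¬ of 0.7 = 0 (operand ≠ 0)
(¬(b ⊃ (b ⊃ ¬b)) ⊃ ¬b): 1 > 0, so result = 0
((¬(b ⊃ (b ⊃ ¬b)) ⊃ ¬b) ⊃ c): 0 ≤ 0.29, so result = 1
¬b: Gödel ¬ of 0.7 = 0 (operand ≠ 0)
(((¬(b ⊃ (b ⊃ ¬b)) ⊃ ¬b) ⊃ c) ∧ ¬b) = min(1, 0) = 0
¬(((¬(b ⊃ (b ⊃ ¬b)) ⊃ ¬b) ⊃ c) ∧ ¬b): Gödel ¬ of 0 = 1 (operand is 0)
¬b: Gödel ¬ of 0.7 = 0 (operand ≠ 0)
¬b: Gödel ¬ of 0.7 = 0 (operand ≠ 0)
(¬b ∨ ¬b) = max(0, 0) = 0
(c ∧ (¬b ∨ ¬b)) = min(0.29, 0) = 0
(¬(((¬(b ⊃ (b ⊃ ¬b)) ⊃ ¬b) ⊃ c) ∧ ¬b) ∨ (c ∧ (¬b ∨ ¬b))) = max(1, 0) = 1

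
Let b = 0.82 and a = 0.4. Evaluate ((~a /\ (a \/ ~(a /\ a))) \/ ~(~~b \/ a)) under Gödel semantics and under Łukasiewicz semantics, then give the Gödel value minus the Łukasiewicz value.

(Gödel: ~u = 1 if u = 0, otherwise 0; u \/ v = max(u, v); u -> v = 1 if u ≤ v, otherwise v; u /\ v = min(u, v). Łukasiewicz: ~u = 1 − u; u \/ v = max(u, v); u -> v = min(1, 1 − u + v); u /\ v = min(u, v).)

-0.60

Gödel evaluation:
  ~a: Gödel ¬ of 0.4 = 0 (operand ≠ 0)
  (a /\ a) = min(0.4, 0.4) = 0.4
  ~(a /\ a): Gödel ¬ of 0.4 = 0 (operand ≠ 0)
  (a \/ ~(a /\ a)) = max(0.4, 0) = 0.4
  (~a /\ (a \/ ~(a /\ a))) = min(0, 0.4) = 0
  ~b: Gödel ¬ of 0.82 = 0 (operand ≠ 0)
  ~~b: Gödel ¬ of 0 = 1 (operand is 0)
  (~~b \/ a) = max(1, 0.4) = 1
  ~(~~b \/ a): Gödel ¬ of 1 = 0 (operand ≠ 0)
  ((~a /\ (a \/ ~(a /\ a))) \/ ~(~~b \/ a)) = max(0, 0) = 0
  Gödel value = 0
Łukasiewicz evaluation:
  ~a: Łukasiewicz ¬ gives 1 − 0.4 = 0.6
  (a /\ a) = min(0.4, 0.4) = 0.4
  ~(a /\ a): Łukasiewicz ¬ gives 1 − 0.4 = 0.6
  (a \/ ~(a /\ a)) = max(0.4, 0.6) = 0.6
  (~a /\ (a \/ ~(a /\ a))) = min(0.6, 0.6) = 0.6
  ~b: Łukasiewicz ¬ gives 1 − 0.82 = 0.18
  ~~b: Łukasiewicz ¬ gives 1 − 0.18 = 0.82
  (~~b \/ a) = max(0.82, 0.4) = 0.82
  ~(~~b \/ a): Łukasiewicz ¬ gives 1 − 0.82 = 0.18
  ((~a /\ (a \/ ~(a /\ a))) \/ ~(~~b \/ a)) = max(0.6, 0.18) = 0.6
  Łukasiewicz value = 0.6
Difference: 0 − 0.6 = -0.60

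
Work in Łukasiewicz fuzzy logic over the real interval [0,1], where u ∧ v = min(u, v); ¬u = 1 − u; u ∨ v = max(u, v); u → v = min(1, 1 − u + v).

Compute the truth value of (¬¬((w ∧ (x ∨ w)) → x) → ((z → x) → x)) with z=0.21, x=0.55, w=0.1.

(x ∨ w) = max(0.55, 0.1) = 0.55
(w ∧ (x ∨ w)) = min(0.1, 0.55) = 0.1
((w ∧ (x ∨ w)) → x): min(1, 1 − 0.1 + 0.55) = 1
¬((w ∧ (x ∨ w)) → x): Łukasiewicz ¬ gives 1 − 1 = 0
¬¬((w ∧ (x ∨ w)) → x): Łukasiewicz ¬ gives 1 − 0 = 1
(z → x): min(1, 1 − 0.21 + 0.55) = 1
((z → x) → x): min(1, 1 − 1 + 0.55) = 0.55
(¬¬((w ∧ (x ∨ w)) → x) → ((z → x) → x)): min(1, 1 − 1 + 0.55) = 0.55

0.55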